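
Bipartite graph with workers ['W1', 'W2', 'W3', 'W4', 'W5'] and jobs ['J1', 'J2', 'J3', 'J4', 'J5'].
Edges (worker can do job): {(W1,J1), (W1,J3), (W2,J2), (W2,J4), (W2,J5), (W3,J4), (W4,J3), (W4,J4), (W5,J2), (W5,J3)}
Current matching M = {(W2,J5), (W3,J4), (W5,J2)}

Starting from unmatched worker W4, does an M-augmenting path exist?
Yes: W4 → J3

An M-augmenting path alternates non-matching / matching edges, starting and ending at unmatched vertices.
Path: W4 → J3
(J3 is unmatched in M, so the path is augmenting.)
Flipping edges along this path would increase |M| from 3 to 4.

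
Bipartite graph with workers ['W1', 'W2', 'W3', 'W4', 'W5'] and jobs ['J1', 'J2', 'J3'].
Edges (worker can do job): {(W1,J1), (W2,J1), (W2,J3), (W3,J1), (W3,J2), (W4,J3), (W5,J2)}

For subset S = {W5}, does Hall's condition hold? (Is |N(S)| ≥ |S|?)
Yes: |N(S)| = 1, |S| = 1

Subset S = {W5}
Neighbors N(S) = {J2}

|N(S)| = 1, |S| = 1
Hall's condition: |N(S)| ≥ |S| is satisfied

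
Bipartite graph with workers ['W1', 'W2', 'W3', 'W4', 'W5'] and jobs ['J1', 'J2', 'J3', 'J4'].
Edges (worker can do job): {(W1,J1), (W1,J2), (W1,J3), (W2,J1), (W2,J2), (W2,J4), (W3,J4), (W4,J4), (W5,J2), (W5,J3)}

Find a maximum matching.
Matching: {(W1,J3), (W2,J1), (W3,J4), (W5,J2)}

Maximum matching (size 4):
  W1 → J3
  W2 → J1
  W3 → J4
  W5 → J2

Each worker is assigned to at most one job, and each job to at most one worker.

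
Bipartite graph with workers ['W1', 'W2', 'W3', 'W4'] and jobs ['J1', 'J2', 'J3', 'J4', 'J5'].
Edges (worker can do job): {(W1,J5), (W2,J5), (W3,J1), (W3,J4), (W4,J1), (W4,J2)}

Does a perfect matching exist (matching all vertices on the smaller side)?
No, maximum matching has size 3 < 4

Maximum matching has size 3, need 4 for perfect matching.
Unmatched workers: ['W2']
Unmatched jobs: ['J3', 'J2']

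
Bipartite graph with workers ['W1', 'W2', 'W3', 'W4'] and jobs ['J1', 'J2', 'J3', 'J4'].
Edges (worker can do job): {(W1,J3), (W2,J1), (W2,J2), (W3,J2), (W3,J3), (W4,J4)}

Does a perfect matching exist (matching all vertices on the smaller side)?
Yes, perfect matching exists (size 4)

Perfect matching: {(W1,J3), (W2,J1), (W3,J2), (W4,J4)}
All 4 vertices on the smaller side are matched.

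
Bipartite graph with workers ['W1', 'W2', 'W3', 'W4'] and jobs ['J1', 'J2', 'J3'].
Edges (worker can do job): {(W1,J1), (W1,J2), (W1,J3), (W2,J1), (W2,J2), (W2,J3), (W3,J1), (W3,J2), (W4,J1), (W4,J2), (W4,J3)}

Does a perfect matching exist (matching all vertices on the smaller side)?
Yes, perfect matching exists (size 3)

Perfect matching: {(W1,J2), (W3,J1), (W4,J3)}
All 3 vertices on the smaller side are matched.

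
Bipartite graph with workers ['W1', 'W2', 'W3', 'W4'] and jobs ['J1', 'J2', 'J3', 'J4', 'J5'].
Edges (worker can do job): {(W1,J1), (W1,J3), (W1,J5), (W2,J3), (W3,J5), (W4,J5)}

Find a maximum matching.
Matching: {(W1,J1), (W2,J3), (W4,J5)}

Maximum matching (size 3):
  W1 → J1
  W2 → J3
  W4 → J5

Each worker is assigned to at most one job, and each job to at most one worker.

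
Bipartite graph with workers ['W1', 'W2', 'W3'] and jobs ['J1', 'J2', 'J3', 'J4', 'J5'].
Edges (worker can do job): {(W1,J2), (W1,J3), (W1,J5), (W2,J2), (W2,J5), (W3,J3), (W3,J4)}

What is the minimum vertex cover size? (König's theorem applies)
Minimum vertex cover size = 3

By König's theorem: in bipartite graphs,
min vertex cover = max matching = 3

Maximum matching has size 3, so minimum vertex cover also has size 3.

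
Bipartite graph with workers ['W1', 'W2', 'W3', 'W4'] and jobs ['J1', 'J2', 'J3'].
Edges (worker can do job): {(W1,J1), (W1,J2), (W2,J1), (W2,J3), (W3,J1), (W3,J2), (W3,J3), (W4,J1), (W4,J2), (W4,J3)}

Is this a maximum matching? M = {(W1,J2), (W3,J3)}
No, size 2 is not maximum

Proposed matching has size 2.
Maximum matching size for this graph: 3.

This is NOT maximum - can be improved to size 3.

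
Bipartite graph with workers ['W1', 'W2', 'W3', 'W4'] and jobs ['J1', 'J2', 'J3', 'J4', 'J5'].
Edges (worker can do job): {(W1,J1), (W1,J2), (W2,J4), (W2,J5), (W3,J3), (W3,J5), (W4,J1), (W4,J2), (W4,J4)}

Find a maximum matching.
Matching: {(W1,J2), (W2,J5), (W3,J3), (W4,J1)}

Maximum matching (size 4):
  W1 → J2
  W2 → J5
  W3 → J3
  W4 → J1

Each worker is assigned to at most one job, and each job to at most one worker.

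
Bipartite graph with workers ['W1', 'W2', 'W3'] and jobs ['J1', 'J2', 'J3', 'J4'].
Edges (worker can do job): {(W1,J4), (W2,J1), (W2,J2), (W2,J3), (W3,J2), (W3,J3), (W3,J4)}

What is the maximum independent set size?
Maximum independent set = 4

By König's theorem:
- Min vertex cover = Max matching = 3
- Max independent set = Total vertices - Min vertex cover
- Max independent set = 7 - 3 = 4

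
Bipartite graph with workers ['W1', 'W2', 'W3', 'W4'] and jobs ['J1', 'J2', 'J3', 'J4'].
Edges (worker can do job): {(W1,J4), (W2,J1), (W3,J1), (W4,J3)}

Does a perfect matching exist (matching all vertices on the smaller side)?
No, maximum matching has size 3 < 4

Maximum matching has size 3, need 4 for perfect matching.
Unmatched workers: ['W2']
Unmatched jobs: ['J2']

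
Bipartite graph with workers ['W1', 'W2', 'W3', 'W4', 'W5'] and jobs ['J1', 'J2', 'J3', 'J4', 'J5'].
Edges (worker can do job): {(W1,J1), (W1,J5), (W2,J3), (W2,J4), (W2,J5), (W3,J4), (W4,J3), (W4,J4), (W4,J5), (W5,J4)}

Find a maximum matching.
Matching: {(W1,J1), (W2,J3), (W3,J4), (W4,J5)}

Maximum matching (size 4):
  W1 → J1
  W2 → J3
  W3 → J4
  W4 → J5

Each worker is assigned to at most one job, and each job to at most one worker.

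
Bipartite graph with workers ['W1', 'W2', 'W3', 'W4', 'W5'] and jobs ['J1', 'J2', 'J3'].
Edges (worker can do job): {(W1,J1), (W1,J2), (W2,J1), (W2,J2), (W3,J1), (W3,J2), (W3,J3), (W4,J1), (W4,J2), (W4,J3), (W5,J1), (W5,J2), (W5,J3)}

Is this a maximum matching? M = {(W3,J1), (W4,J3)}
No, size 2 is not maximum

Proposed matching has size 2.
Maximum matching size for this graph: 3.

This is NOT maximum - can be improved to size 3.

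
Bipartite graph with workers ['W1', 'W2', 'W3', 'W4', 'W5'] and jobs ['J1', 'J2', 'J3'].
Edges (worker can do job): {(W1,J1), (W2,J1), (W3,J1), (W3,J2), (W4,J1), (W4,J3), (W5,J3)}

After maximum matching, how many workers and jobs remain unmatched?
Unmatched: 2 workers, 0 jobs

Maximum matching size: 3
Workers: 5 total, 3 matched, 2 unmatched
Jobs: 3 total, 3 matched, 0 unmatched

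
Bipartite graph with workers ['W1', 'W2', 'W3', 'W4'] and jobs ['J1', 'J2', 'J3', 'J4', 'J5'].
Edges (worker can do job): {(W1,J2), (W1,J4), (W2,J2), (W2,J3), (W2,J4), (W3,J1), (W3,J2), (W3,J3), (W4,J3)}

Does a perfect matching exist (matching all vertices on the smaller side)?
Yes, perfect matching exists (size 4)

Perfect matching: {(W1,J4), (W2,J2), (W3,J1), (W4,J3)}
All 4 vertices on the smaller side are matched.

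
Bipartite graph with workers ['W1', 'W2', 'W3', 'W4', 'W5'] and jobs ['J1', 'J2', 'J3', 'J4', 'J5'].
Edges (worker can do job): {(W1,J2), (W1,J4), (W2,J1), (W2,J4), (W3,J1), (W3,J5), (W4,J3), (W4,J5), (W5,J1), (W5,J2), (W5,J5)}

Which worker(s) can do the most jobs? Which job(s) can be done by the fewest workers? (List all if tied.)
Most versatile: W5 (3 jobs); Least covered: J3 (1 workers)

Worker degrees (jobs they can do): W1:2, W2:2, W3:2, W4:2, W5:3
Job degrees (workers who can do it): J1:3, J2:2, J3:1, J4:2, J5:3

Maximum worker degree is 3, achieved by: W5
Minimum job degree is 1, achieved by: J3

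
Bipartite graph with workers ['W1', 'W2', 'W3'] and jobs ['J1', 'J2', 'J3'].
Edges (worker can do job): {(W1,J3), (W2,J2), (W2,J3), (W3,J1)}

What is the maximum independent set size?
Maximum independent set = 3

By König's theorem:
- Min vertex cover = Max matching = 3
- Max independent set = Total vertices - Min vertex cover
- Max independent set = 6 - 3 = 3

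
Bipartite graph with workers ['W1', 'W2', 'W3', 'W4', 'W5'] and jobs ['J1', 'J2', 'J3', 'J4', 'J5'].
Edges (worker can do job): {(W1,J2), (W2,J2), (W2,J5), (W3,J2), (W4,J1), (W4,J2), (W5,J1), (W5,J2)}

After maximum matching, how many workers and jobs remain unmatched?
Unmatched: 2 workers, 2 jobs

Maximum matching size: 3
Workers: 5 total, 3 matched, 2 unmatched
Jobs: 5 total, 3 matched, 2 unmatched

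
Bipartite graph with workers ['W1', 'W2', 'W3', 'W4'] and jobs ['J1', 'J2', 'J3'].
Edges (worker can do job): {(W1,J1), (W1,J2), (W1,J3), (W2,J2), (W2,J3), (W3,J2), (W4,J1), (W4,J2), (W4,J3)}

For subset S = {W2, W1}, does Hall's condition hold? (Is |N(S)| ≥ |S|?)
Yes: |N(S)| = 3, |S| = 2

Subset S = {W2, W1}
Neighbors N(S) = {J1, J2, J3}

|N(S)| = 3, |S| = 2
Hall's condition: |N(S)| ≥ |S| is satisfied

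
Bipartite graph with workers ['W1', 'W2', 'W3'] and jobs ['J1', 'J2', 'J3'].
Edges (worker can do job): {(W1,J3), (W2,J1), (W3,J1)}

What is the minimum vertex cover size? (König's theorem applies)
Minimum vertex cover size = 2

By König's theorem: in bipartite graphs,
min vertex cover = max matching = 2

Maximum matching has size 2, so minimum vertex cover also has size 2.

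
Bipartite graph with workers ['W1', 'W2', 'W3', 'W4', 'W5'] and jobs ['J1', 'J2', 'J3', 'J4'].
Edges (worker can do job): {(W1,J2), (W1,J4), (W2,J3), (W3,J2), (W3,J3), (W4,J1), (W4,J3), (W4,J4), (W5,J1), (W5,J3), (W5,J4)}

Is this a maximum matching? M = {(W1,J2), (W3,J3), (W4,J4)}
No, size 3 is not maximum

Proposed matching has size 3.
Maximum matching size for this graph: 4.

This is NOT maximum - can be improved to size 4.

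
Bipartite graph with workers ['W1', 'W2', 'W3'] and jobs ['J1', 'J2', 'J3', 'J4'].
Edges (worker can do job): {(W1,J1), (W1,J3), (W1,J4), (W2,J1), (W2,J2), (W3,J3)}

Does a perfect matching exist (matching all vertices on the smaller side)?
Yes, perfect matching exists (size 3)

Perfect matching: {(W1,J1), (W2,J2), (W3,J3)}
All 3 vertices on the smaller side are matched.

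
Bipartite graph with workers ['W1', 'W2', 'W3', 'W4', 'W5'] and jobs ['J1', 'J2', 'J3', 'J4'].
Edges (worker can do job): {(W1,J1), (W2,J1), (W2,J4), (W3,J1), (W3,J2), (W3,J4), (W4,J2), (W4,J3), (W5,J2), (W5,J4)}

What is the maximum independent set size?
Maximum independent set = 5

By König's theorem:
- Min vertex cover = Max matching = 4
- Max independent set = Total vertices - Min vertex cover
- Max independent set = 9 - 4 = 5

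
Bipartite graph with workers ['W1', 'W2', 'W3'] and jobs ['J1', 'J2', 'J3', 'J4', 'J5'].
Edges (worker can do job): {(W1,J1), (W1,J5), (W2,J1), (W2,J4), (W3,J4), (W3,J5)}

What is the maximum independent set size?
Maximum independent set = 5

By König's theorem:
- Min vertex cover = Max matching = 3
- Max independent set = Total vertices - Min vertex cover
- Max independent set = 8 - 3 = 5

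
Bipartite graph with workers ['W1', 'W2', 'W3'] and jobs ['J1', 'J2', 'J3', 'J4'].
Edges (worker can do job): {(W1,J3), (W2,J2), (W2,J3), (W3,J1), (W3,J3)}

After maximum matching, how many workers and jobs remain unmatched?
Unmatched: 0 workers, 1 jobs

Maximum matching size: 3
Workers: 3 total, 3 matched, 0 unmatched
Jobs: 4 total, 3 matched, 1 unmatched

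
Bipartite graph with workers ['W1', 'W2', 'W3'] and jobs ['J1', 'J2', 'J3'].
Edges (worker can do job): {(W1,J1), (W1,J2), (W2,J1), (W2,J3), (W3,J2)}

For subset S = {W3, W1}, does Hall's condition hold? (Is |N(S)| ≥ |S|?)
Yes: |N(S)| = 2, |S| = 2

Subset S = {W3, W1}
Neighbors N(S) = {J1, J2}

|N(S)| = 2, |S| = 2
Hall's condition: |N(S)| ≥ |S| is satisfied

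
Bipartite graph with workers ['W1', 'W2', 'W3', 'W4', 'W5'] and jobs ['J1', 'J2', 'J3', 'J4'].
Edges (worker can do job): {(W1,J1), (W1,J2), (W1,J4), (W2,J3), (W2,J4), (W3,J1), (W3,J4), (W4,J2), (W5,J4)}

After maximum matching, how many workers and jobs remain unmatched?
Unmatched: 1 workers, 0 jobs

Maximum matching size: 4
Workers: 5 total, 4 matched, 1 unmatched
Jobs: 4 total, 4 matched, 0 unmatched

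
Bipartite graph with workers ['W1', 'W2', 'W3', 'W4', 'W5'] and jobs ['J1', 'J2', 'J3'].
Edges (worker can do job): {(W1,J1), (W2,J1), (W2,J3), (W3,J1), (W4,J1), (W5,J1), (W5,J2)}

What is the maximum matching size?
Maximum matching size = 3

Maximum matching: {(W2,J3), (W3,J1), (W5,J2)}
Size: 3

This assigns 3 workers to 3 distinct jobs.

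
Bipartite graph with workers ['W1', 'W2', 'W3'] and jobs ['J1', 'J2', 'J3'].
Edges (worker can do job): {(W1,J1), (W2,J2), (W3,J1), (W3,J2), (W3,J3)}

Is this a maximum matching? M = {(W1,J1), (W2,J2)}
No, size 2 is not maximum

Proposed matching has size 2.
Maximum matching size for this graph: 3.

This is NOT maximum - can be improved to size 3.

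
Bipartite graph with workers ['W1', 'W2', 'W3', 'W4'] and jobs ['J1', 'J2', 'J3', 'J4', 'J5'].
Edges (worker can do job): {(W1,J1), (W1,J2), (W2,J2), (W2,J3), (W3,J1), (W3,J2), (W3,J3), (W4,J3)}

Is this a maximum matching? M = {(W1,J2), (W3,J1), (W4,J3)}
Yes, size 3 is maximum

Proposed matching has size 3.
Maximum matching size for this graph: 3.

This is a maximum matching.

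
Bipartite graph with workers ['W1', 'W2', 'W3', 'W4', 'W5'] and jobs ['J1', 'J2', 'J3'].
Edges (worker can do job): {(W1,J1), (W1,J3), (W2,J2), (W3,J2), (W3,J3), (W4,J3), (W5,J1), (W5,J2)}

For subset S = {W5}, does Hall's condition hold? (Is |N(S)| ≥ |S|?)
Yes: |N(S)| = 2, |S| = 1

Subset S = {W5}
Neighbors N(S) = {J1, J2}

|N(S)| = 2, |S| = 1
Hall's condition: |N(S)| ≥ |S| is satisfied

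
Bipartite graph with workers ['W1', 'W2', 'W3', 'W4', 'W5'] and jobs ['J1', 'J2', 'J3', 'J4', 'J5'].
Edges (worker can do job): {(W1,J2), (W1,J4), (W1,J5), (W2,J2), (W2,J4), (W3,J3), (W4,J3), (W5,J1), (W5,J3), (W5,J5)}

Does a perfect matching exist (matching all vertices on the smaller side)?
No, maximum matching has size 4 < 5

Maximum matching has size 4, need 5 for perfect matching.
Unmatched workers: ['W4']
Unmatched jobs: ['J1']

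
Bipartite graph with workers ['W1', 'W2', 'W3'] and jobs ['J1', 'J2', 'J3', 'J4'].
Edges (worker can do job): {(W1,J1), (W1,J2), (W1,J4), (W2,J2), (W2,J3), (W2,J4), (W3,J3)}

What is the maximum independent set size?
Maximum independent set = 4

By König's theorem:
- Min vertex cover = Max matching = 3
- Max independent set = Total vertices - Min vertex cover
- Max independent set = 7 - 3 = 4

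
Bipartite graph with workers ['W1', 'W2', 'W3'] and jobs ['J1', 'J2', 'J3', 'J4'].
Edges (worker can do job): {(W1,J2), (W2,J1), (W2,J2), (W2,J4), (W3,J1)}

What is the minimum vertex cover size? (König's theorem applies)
Minimum vertex cover size = 3

By König's theorem: in bipartite graphs,
min vertex cover = max matching = 3

Maximum matching has size 3, so minimum vertex cover also has size 3.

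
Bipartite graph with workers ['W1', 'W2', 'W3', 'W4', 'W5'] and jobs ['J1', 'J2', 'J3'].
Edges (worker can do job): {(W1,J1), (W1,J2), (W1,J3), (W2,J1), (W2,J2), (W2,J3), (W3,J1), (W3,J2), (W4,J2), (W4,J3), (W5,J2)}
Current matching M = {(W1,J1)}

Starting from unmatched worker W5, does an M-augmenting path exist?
Yes: W5 → J2

An M-augmenting path alternates non-matching / matching edges, starting and ending at unmatched vertices.
Path: W5 → J2
(J2 is unmatched in M, so the path is augmenting.)
Flipping edges along this path would increase |M| from 1 to 2.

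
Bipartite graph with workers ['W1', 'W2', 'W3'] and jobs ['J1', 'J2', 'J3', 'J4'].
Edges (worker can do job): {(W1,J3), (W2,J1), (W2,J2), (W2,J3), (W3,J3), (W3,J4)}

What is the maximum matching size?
Maximum matching size = 3

Maximum matching: {(W1,J3), (W2,J2), (W3,J4)}
Size: 3

This assigns 3 workers to 3 distinct jobs.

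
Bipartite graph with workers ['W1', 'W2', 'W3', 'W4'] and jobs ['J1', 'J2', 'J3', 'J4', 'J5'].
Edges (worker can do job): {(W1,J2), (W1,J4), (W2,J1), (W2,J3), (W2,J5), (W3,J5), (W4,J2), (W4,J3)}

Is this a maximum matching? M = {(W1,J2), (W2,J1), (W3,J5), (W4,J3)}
Yes, size 4 is maximum

Proposed matching has size 4.
Maximum matching size for this graph: 4.

This is a maximum matching.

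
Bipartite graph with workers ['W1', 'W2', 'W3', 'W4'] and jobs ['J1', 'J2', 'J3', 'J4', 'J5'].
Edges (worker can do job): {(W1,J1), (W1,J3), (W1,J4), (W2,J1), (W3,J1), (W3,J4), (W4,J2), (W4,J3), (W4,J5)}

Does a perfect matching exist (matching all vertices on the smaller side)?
Yes, perfect matching exists (size 4)

Perfect matching: {(W1,J3), (W2,J1), (W3,J4), (W4,J5)}
All 4 vertices on the smaller side are matched.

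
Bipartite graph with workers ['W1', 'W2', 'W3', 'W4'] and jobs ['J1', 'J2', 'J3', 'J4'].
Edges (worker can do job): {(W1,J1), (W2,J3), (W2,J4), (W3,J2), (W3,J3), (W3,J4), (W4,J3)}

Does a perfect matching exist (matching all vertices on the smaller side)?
Yes, perfect matching exists (size 4)

Perfect matching: {(W1,J1), (W2,J4), (W3,J2), (W4,J3)}
All 4 vertices on the smaller side are matched.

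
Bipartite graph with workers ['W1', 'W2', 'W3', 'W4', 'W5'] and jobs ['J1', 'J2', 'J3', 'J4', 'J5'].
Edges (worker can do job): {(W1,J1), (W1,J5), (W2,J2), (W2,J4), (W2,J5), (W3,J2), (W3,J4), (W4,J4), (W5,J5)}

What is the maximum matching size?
Maximum matching size = 4

Maximum matching: {(W1,J1), (W2,J2), (W3,J4), (W5,J5)}
Size: 4

This assigns 4 workers to 4 distinct jobs.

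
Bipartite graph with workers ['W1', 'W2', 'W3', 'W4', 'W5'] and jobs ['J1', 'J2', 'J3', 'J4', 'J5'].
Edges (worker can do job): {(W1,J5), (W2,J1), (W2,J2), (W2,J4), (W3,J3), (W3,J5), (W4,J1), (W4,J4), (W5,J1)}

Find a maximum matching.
Matching: {(W1,J5), (W2,J2), (W3,J3), (W4,J4), (W5,J1)}

Maximum matching (size 5):
  W1 → J5
  W2 → J2
  W3 → J3
  W4 → J4
  W5 → J1

Each worker is assigned to at most one job, and each job to at most one worker.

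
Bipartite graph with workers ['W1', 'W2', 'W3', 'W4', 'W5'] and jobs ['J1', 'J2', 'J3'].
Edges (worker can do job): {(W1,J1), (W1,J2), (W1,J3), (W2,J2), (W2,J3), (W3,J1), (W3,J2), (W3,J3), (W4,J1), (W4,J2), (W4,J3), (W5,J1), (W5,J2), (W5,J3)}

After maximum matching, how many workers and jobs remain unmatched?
Unmatched: 2 workers, 0 jobs

Maximum matching size: 3
Workers: 5 total, 3 matched, 2 unmatched
Jobs: 3 total, 3 matched, 0 unmatched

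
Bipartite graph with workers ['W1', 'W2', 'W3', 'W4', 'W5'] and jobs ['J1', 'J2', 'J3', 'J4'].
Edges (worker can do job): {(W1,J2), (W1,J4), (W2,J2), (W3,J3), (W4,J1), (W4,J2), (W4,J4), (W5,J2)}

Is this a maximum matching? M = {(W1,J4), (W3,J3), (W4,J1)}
No, size 3 is not maximum

Proposed matching has size 3.
Maximum matching size for this graph: 4.

This is NOT maximum - can be improved to size 4.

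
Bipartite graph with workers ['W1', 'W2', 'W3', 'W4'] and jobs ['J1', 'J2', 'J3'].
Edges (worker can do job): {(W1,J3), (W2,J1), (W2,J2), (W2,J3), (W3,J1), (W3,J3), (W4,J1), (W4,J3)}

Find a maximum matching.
Matching: {(W2,J2), (W3,J3), (W4,J1)}

Maximum matching (size 3):
  W2 → J2
  W3 → J3
  W4 → J1

Each worker is assigned to at most one job, and each job to at most one worker.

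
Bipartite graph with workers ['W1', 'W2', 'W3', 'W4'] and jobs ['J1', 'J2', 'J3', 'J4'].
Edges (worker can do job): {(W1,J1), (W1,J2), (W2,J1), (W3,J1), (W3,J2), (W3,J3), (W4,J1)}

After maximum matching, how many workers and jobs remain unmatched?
Unmatched: 1 workers, 1 jobs

Maximum matching size: 3
Workers: 4 total, 3 matched, 1 unmatched
Jobs: 4 total, 3 matched, 1 unmatched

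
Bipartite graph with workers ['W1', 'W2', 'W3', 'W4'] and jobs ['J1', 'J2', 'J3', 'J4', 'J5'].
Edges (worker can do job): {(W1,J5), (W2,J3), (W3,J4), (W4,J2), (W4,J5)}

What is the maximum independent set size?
Maximum independent set = 5

By König's theorem:
- Min vertex cover = Max matching = 4
- Max independent set = Total vertices - Min vertex cover
- Max independent set = 9 - 4 = 5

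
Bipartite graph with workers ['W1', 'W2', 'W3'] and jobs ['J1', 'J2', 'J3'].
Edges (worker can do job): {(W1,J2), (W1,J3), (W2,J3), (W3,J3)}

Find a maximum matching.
Matching: {(W1,J2), (W3,J3)}

Maximum matching (size 2):
  W1 → J2
  W3 → J3

Each worker is assigned to at most one job, and each job to at most one worker.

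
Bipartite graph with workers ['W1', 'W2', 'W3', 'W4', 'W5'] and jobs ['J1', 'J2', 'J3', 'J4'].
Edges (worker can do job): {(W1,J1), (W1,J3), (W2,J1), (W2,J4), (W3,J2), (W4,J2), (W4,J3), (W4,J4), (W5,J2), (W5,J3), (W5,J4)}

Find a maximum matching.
Matching: {(W1,J1), (W3,J2), (W4,J3), (W5,J4)}

Maximum matching (size 4):
  W1 → J1
  W3 → J2
  W4 → J3
  W5 → J4

Each worker is assigned to at most one job, and each job to at most one worker.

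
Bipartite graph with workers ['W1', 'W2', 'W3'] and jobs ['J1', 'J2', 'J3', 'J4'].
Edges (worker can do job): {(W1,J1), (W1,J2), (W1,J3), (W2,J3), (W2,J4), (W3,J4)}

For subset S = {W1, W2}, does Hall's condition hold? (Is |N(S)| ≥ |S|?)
Yes: |N(S)| = 4, |S| = 2

Subset S = {W1, W2}
Neighbors N(S) = {J1, J2, J3, J4}

|N(S)| = 4, |S| = 2
Hall's condition: |N(S)| ≥ |S| is satisfied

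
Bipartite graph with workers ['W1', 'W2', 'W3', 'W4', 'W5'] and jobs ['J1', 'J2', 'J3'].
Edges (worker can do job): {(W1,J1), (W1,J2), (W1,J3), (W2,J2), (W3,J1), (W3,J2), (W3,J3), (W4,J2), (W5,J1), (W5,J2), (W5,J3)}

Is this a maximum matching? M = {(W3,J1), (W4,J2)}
No, size 2 is not maximum

Proposed matching has size 2.
Maximum matching size for this graph: 3.

This is NOT maximum - can be improved to size 3.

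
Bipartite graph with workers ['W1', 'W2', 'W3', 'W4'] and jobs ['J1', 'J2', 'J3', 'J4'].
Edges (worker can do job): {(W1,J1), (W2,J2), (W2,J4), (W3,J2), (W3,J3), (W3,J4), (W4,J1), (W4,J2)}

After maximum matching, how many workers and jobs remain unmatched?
Unmatched: 0 workers, 0 jobs

Maximum matching size: 4
Workers: 4 total, 4 matched, 0 unmatched
Jobs: 4 total, 4 matched, 0 unmatched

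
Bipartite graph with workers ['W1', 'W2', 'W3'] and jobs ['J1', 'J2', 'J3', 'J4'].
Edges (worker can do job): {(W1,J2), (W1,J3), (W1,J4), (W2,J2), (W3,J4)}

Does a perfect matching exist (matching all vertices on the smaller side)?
Yes, perfect matching exists (size 3)

Perfect matching: {(W1,J3), (W2,J2), (W3,J4)}
All 3 vertices on the smaller side are matched.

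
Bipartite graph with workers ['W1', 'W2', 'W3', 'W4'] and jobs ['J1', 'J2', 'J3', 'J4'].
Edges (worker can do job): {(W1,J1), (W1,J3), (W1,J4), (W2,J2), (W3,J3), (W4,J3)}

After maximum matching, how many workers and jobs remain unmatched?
Unmatched: 1 workers, 1 jobs

Maximum matching size: 3
Workers: 4 total, 3 matched, 1 unmatched
Jobs: 4 total, 3 matched, 1 unmatched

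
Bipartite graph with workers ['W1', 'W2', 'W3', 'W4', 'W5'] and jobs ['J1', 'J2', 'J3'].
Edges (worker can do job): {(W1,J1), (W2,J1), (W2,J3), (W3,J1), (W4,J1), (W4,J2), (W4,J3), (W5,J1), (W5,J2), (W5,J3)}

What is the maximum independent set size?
Maximum independent set = 5

By König's theorem:
- Min vertex cover = Max matching = 3
- Max independent set = Total vertices - Min vertex cover
- Max independent set = 8 - 3 = 5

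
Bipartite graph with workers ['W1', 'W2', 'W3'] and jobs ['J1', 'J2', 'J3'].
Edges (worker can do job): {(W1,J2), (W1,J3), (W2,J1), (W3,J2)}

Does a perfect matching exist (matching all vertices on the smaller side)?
Yes, perfect matching exists (size 3)

Perfect matching: {(W1,J3), (W2,J1), (W3,J2)}
All 3 vertices on the smaller side are matched.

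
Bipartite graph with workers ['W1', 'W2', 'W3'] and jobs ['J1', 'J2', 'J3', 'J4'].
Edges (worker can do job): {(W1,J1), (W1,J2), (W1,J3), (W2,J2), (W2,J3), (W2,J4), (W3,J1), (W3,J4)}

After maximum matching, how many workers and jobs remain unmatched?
Unmatched: 0 workers, 1 jobs

Maximum matching size: 3
Workers: 3 total, 3 matched, 0 unmatched
Jobs: 4 total, 3 matched, 1 unmatched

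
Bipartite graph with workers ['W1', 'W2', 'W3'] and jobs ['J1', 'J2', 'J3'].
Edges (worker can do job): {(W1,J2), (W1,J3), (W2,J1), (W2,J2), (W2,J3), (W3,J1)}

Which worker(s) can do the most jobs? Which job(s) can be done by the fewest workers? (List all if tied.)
Most versatile: W2 (3 jobs); Least covered: J1, J2, J3 (2 workers)

Worker degrees (jobs they can do): W1:2, W2:3, W3:1
Job degrees (workers who can do it): J1:2, J2:2, J3:2

Maximum worker degree is 3, achieved by: W2
Minimum job degree is 2, achieved by: J1, J2, J3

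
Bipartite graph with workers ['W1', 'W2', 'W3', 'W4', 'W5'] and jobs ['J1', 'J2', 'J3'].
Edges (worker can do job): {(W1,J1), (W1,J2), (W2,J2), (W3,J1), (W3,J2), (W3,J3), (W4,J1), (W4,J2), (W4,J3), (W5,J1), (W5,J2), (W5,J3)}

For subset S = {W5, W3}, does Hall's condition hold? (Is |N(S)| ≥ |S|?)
Yes: |N(S)| = 3, |S| = 2

Subset S = {W5, W3}
Neighbors N(S) = {J1, J2, J3}

|N(S)| = 3, |S| = 2
Hall's condition: |N(S)| ≥ |S| is satisfied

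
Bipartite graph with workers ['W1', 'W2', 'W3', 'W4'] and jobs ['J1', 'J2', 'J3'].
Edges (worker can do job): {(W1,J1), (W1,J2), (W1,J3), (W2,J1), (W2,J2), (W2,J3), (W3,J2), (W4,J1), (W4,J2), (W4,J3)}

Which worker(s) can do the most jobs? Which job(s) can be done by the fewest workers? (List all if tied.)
Most versatile: W1, W2, W4 (3 jobs); Least covered: J1, J3 (3 workers)

Worker degrees (jobs they can do): W1:3, W2:3, W3:1, W4:3
Job degrees (workers who can do it): J1:3, J2:4, J3:3

Maximum worker degree is 3, achieved by: W1, W2, W4
Minimum job degree is 3, achieved by: J1, J3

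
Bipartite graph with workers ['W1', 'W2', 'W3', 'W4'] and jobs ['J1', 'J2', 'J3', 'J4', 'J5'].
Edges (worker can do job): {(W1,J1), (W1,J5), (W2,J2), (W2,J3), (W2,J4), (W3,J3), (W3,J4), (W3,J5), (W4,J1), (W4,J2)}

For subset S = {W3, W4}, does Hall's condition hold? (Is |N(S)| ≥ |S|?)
Yes: |N(S)| = 5, |S| = 2

Subset S = {W3, W4}
Neighbors N(S) = {J1, J2, J3, J4, J5}

|N(S)| = 5, |S| = 2
Hall's condition: |N(S)| ≥ |S| is satisfied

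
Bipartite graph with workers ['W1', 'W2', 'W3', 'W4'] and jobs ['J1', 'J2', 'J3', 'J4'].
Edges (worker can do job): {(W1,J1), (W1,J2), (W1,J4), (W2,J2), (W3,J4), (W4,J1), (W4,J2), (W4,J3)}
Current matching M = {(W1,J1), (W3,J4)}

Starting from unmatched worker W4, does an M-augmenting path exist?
Yes: W4 → J1 → W1 → J2

An M-augmenting path alternates non-matching / matching edges, starting and ending at unmatched vertices.
Path: W4 → J1 → W1 → J2
(J2 is unmatched in M, so the path is augmenting.)
Flipping edges along this path would increase |M| from 2 to 3.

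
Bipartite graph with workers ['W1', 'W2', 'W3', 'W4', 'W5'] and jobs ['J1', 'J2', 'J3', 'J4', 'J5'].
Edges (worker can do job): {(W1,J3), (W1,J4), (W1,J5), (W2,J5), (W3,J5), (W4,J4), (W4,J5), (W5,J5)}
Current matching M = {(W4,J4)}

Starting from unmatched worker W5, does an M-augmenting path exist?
Yes: W5 → J5

An M-augmenting path alternates non-matching / matching edges, starting and ending at unmatched vertices.
Path: W5 → J5
(J5 is unmatched in M, so the path is augmenting.)
Flipping edges along this path would increase |M| from 1 to 2.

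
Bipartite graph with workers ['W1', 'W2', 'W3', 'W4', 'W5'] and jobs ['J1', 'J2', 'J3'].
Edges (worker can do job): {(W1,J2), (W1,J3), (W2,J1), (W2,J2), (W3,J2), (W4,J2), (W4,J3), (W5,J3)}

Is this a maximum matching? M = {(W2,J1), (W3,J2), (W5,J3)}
Yes, size 3 is maximum

Proposed matching has size 3.
Maximum matching size for this graph: 3.

This is a maximum matching.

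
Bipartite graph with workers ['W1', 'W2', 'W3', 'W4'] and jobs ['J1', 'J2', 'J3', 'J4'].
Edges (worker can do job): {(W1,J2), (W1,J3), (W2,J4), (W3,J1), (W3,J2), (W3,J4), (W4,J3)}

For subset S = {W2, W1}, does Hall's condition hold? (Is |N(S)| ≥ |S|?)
Yes: |N(S)| = 3, |S| = 2

Subset S = {W2, W1}
Neighbors N(S) = {J2, J3, J4}

|N(S)| = 3, |S| = 2
Hall's condition: |N(S)| ≥ |S| is satisfied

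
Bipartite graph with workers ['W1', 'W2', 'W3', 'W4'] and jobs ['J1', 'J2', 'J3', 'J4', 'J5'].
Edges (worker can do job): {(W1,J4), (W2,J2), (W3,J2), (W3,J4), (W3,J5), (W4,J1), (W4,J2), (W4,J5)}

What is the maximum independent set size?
Maximum independent set = 5

By König's theorem:
- Min vertex cover = Max matching = 4
- Max independent set = Total vertices - Min vertex cover
- Max independent set = 9 - 4 = 5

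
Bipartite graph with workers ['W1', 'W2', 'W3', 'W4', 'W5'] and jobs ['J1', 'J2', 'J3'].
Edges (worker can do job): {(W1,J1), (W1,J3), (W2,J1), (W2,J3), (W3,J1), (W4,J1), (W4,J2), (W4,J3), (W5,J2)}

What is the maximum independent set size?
Maximum independent set = 5

By König's theorem:
- Min vertex cover = Max matching = 3
- Max independent set = Total vertices - Min vertex cover
- Max independent set = 8 - 3 = 5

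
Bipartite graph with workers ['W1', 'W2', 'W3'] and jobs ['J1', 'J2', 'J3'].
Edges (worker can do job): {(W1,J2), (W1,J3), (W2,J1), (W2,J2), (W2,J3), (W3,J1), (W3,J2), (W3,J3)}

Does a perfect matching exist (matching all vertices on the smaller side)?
Yes, perfect matching exists (size 3)

Perfect matching: {(W1,J2), (W2,J1), (W3,J3)}
All 3 vertices on the smaller side are matched.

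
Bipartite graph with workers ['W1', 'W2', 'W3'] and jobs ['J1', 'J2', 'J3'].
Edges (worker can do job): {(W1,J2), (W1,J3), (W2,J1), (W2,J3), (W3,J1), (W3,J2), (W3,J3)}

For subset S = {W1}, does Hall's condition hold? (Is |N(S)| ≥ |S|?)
Yes: |N(S)| = 2, |S| = 1

Subset S = {W1}
Neighbors N(S) = {J2, J3}

|N(S)| = 2, |S| = 1
Hall's condition: |N(S)| ≥ |S| is satisfied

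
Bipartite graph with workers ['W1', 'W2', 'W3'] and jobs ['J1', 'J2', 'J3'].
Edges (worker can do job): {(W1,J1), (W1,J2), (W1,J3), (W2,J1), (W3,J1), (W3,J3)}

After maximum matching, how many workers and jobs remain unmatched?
Unmatched: 0 workers, 0 jobs

Maximum matching size: 3
Workers: 3 total, 3 matched, 0 unmatched
Jobs: 3 total, 3 matched, 0 unmatched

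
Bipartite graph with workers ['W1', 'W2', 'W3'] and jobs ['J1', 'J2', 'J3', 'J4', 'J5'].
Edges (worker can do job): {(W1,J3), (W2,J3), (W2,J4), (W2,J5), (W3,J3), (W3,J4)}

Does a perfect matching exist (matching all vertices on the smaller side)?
Yes, perfect matching exists (size 3)

Perfect matching: {(W1,J3), (W2,J5), (W3,J4)}
All 3 vertices on the smaller side are matched.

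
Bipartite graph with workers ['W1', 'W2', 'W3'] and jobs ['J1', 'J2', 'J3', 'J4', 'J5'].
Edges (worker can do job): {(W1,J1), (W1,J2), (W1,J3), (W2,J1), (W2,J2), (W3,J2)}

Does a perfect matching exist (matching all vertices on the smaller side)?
Yes, perfect matching exists (size 3)

Perfect matching: {(W1,J3), (W2,J1), (W3,J2)}
All 3 vertices on the smaller side are matched.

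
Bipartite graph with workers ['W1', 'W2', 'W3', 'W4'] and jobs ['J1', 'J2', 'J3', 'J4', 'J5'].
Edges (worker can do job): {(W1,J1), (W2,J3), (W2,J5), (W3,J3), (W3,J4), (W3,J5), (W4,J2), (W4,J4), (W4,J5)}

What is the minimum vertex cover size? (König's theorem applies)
Minimum vertex cover size = 4

By König's theorem: in bipartite graphs,
min vertex cover = max matching = 4

Maximum matching has size 4, so minimum vertex cover also has size 4.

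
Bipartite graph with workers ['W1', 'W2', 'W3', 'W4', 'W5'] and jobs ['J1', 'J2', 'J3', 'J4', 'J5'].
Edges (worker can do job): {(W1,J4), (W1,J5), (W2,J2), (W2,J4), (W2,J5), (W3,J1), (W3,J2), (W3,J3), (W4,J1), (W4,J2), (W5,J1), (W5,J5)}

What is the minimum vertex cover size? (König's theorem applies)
Minimum vertex cover size = 5

By König's theorem: in bipartite graphs,
min vertex cover = max matching = 5

Maximum matching has size 5, so minimum vertex cover also has size 5.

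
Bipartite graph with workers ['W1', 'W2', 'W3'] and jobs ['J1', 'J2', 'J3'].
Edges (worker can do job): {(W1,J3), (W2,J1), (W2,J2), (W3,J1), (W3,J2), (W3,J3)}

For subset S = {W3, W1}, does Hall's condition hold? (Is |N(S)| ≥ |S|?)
Yes: |N(S)| = 3, |S| = 2

Subset S = {W3, W1}
Neighbors N(S) = {J1, J2, J3}

|N(S)| = 3, |S| = 2
Hall's condition: |N(S)| ≥ |S| is satisfied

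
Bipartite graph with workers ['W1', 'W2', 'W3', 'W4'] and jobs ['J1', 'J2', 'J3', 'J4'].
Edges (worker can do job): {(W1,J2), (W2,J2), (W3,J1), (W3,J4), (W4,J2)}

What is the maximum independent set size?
Maximum independent set = 6

By König's theorem:
- Min vertex cover = Max matching = 2
- Max independent set = Total vertices - Min vertex cover
- Max independent set = 8 - 2 = 6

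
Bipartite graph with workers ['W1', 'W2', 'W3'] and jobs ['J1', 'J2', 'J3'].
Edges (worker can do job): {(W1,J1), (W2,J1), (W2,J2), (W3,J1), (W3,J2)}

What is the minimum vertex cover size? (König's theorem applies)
Minimum vertex cover size = 2

By König's theorem: in bipartite graphs,
min vertex cover = max matching = 2

Maximum matching has size 2, so minimum vertex cover also has size 2.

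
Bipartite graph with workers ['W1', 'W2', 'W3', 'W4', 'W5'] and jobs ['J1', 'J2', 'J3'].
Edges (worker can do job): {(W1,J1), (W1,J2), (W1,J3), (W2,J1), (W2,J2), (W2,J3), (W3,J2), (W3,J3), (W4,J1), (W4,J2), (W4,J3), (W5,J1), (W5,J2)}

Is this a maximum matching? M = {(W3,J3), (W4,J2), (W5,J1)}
Yes, size 3 is maximum

Proposed matching has size 3.
Maximum matching size for this graph: 3.

This is a maximum matching.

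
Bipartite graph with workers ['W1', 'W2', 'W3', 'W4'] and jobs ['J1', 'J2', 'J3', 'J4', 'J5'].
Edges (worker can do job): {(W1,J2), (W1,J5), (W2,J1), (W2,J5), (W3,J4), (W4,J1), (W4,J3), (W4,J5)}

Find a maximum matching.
Matching: {(W1,J2), (W2,J1), (W3,J4), (W4,J3)}

Maximum matching (size 4):
  W1 → J2
  W2 → J1
  W3 → J4
  W4 → J3

Each worker is assigned to at most one job, and each job to at most one worker.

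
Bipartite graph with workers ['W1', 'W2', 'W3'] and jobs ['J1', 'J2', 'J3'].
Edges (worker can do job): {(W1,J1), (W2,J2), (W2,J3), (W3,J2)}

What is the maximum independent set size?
Maximum independent set = 3

By König's theorem:
- Min vertex cover = Max matching = 3
- Max independent set = Total vertices - Min vertex cover
- Max independent set = 6 - 3 = 3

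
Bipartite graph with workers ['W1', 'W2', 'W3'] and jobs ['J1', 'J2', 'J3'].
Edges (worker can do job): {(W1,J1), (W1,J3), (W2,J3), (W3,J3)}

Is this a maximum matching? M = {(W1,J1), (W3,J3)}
Yes, size 2 is maximum

Proposed matching has size 2.
Maximum matching size for this graph: 2.

This is a maximum matching.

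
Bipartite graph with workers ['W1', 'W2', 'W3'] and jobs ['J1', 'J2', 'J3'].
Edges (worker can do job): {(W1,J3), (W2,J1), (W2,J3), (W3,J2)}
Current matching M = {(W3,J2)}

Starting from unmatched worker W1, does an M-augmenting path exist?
Yes: W1 → J3

An M-augmenting path alternates non-matching / matching edges, starting and ending at unmatched vertices.
Path: W1 → J3
(J3 is unmatched in M, so the path is augmenting.)
Flipping edges along this path would increase |M| from 1 to 2.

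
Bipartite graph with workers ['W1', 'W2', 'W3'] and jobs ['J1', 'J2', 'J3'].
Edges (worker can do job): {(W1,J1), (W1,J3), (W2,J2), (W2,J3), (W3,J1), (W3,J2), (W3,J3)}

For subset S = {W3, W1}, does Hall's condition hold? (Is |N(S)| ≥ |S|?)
Yes: |N(S)| = 3, |S| = 2

Subset S = {W3, W1}
Neighbors N(S) = {J1, J2, J3}

|N(S)| = 3, |S| = 2
Hall's condition: |N(S)| ≥ |S| is satisfied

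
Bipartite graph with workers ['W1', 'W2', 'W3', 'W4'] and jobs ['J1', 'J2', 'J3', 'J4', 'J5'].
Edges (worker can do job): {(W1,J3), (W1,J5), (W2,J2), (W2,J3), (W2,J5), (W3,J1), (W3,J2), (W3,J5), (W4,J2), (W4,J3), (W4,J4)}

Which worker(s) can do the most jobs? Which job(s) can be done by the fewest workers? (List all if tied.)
Most versatile: W2, W3, W4 (3 jobs); Least covered: J1, J4 (1 workers)

Worker degrees (jobs they can do): W1:2, W2:3, W3:3, W4:3
Job degrees (workers who can do it): J1:1, J2:3, J3:3, J4:1, J5:3

Maximum worker degree is 3, achieved by: W2, W3, W4
Minimum job degree is 1, achieved by: J1, J4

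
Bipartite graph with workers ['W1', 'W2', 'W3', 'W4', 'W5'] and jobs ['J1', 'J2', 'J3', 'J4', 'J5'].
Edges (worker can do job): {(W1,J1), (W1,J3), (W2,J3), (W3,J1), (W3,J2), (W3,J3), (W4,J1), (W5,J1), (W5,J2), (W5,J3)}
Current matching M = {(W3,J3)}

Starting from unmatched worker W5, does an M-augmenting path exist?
Yes: W5 → J1

An M-augmenting path alternates non-matching / matching edges, starting and ending at unmatched vertices.
Path: W5 → J1
(J1 is unmatched in M, so the path is augmenting.)
Flipping edges along this path would increase |M| from 1 to 2.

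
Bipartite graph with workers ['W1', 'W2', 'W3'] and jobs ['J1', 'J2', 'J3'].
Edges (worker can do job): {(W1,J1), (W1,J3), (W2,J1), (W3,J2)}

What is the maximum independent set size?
Maximum independent set = 3

By König's theorem:
- Min vertex cover = Max matching = 3
- Max independent set = Total vertices - Min vertex cover
- Max independent set = 6 - 3 = 3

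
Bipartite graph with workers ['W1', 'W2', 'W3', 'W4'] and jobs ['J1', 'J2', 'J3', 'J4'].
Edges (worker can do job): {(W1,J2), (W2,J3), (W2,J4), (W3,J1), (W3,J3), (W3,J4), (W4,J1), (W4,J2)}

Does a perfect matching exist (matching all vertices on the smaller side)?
Yes, perfect matching exists (size 4)

Perfect matching: {(W1,J2), (W2,J3), (W3,J4), (W4,J1)}
All 4 vertices on the smaller side are matched.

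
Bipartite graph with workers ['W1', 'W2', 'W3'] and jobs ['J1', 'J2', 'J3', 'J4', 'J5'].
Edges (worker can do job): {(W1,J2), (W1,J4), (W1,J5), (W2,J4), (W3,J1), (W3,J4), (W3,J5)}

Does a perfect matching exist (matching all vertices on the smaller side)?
Yes, perfect matching exists (size 3)

Perfect matching: {(W1,J5), (W2,J4), (W3,J1)}
All 3 vertices on the smaller side are matched.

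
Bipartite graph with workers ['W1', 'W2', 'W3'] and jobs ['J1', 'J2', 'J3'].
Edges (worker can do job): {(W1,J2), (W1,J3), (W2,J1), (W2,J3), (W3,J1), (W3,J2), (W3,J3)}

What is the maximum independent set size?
Maximum independent set = 3

By König's theorem:
- Min vertex cover = Max matching = 3
- Max independent set = Total vertices - Min vertex cover
- Max independent set = 6 - 3 = 3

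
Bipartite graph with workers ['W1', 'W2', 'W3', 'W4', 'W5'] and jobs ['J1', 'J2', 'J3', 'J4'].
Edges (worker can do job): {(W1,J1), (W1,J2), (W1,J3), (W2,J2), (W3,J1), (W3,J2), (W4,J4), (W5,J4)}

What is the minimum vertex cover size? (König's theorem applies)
Minimum vertex cover size = 4

By König's theorem: in bipartite graphs,
min vertex cover = max matching = 4

Maximum matching has size 4, so minimum vertex cover also has size 4.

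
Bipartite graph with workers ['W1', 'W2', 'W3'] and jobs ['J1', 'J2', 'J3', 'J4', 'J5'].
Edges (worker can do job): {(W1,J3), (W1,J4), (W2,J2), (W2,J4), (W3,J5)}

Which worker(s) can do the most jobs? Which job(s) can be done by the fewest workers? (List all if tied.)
Most versatile: W1, W2 (2 jobs); Least covered: J1 (0 workers)

Worker degrees (jobs they can do): W1:2, W2:2, W3:1
Job degrees (workers who can do it): J1:0, J2:1, J3:1, J4:2, J5:1

Maximum worker degree is 2, achieved by: W1, W2
Minimum job degree is 0, achieved by: J1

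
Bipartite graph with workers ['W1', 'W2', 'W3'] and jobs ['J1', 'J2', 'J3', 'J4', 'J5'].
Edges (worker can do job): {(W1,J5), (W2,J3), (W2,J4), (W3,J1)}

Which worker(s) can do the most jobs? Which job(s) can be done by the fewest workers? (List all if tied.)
Most versatile: W2 (2 jobs); Least covered: J2 (0 workers)

Worker degrees (jobs they can do): W1:1, W2:2, W3:1
Job degrees (workers who can do it): J1:1, J2:0, J3:1, J4:1, J5:1

Maximum worker degree is 2, achieved by: W2
Minimum job degree is 0, achieved by: J2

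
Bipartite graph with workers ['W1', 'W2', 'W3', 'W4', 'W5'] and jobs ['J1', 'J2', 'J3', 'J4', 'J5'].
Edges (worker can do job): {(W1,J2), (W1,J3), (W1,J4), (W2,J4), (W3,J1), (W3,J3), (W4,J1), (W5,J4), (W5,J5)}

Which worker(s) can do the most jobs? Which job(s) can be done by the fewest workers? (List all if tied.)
Most versatile: W1 (3 jobs); Least covered: J2, J5 (1 workers)

Worker degrees (jobs they can do): W1:3, W2:1, W3:2, W4:1, W5:2
Job degrees (workers who can do it): J1:2, J2:1, J3:2, J4:3, J5:1

Maximum worker degree is 3, achieved by: W1
Minimum job degree is 1, achieved by: J2, J5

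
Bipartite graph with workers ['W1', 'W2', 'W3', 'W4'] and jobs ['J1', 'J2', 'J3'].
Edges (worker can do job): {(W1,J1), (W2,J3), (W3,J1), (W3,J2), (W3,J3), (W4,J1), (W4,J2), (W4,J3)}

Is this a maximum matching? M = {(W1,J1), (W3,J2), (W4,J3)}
Yes, size 3 is maximum

Proposed matching has size 3.
Maximum matching size for this graph: 3.

This is a maximum matching.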